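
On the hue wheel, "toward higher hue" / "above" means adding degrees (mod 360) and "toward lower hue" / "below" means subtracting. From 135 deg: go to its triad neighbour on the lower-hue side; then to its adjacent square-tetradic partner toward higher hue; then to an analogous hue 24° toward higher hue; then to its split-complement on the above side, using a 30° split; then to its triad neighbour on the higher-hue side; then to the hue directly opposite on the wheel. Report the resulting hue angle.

triadic ↓ −120°: 135 − 120 = 15°
square ↑ +90°: 15 + 90 = 105°
analog 24° ↑ +24°: 105 + 24 = 129°
split-comp 30° ↑ +210°: 129 + 210 = 339°
triadic ↑ +120°: 339 + 120 = 459 → 459 − 360 = 99°
complement +180°: 99 + 180 = 279°

279°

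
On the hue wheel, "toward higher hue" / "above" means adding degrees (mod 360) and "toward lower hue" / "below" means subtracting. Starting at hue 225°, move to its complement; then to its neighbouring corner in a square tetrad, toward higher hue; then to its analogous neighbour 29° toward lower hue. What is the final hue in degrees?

+180° (complement): 225 + 180 = 405 → 405 − 360 = 45°
+90° (square ↑): 45 + 90 = 135°
−29° (analog 29° ↓): 135 − 29 = 106°

106°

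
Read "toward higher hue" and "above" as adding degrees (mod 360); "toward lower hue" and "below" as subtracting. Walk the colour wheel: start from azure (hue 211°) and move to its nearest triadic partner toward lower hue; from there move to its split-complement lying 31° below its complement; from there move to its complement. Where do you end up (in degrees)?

triadic ↓ −120°: 211 − 120 = 91°
split-comp 31° ↓ +149°: 91 + 149 = 240°
complement +180°: 240 + 180 = 420 → 420 − 360 = 60°

60°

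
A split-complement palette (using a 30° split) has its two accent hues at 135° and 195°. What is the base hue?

345°

The accents sit 30° either side of the complement, so the complement is their short-arc midpoint on the wheel.
Short-arc midpoint of 135° and 195°: 165°.
Base is 180° from the complement: 165 − 180 = -15 → -15 + 360 = 345°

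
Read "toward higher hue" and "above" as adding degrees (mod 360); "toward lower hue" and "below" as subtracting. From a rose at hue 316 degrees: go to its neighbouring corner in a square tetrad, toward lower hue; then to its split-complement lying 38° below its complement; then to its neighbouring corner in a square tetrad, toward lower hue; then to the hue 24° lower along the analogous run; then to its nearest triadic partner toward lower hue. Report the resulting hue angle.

134°

−90° (square ↓): 316 − 90 = 226°
+142° (split-comp 38° ↓): 226 + 142 = 368 → 368 − 360 = 8°
−90° (square ↓): 8 − 90 = -82 → -82 + 360 = 278°
−24° (analog 24° ↓): 278 − 24 = 254°
−120° (triadic ↓): 254 − 120 = 134°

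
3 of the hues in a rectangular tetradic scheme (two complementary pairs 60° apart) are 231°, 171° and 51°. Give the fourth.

351°

A rectangular tetradic uses two complementary pairs 60° apart: offsets 0°, 60°, 180°, 240°.
Among {51°, 171°, 231°}, 231° and 51° are a 180° pair.
The remaining hue 171° needs its own complement: 171 + 180 = 351°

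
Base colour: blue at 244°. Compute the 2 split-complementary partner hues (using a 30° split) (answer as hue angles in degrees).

34° and 94°

Complement of 244°: 244 + 180 = 424 → 424 − 360 = 64°
64 − 30 = 34°
64 + 30 = 94°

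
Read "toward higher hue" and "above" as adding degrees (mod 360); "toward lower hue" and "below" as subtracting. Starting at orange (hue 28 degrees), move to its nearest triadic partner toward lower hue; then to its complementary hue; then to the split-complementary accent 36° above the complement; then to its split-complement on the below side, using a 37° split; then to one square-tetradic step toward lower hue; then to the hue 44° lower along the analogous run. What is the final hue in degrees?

313°

−120° (triadic ↓): 28 − 120 = -92 → -92 + 360 = 268°
+180° (complement): 268 + 180 = 448 → 448 − 360 = 88°
+216° (split-comp 36° ↑): 88 + 216 = 304°
+143° (split-comp 37° ↓): 304 + 143 = 447 → 447 − 360 = 87°
−90° (square ↓): 87 − 90 = -3 → -3 + 360 = 357°
−44° (analog 44° ↓): 357 − 44 = 313°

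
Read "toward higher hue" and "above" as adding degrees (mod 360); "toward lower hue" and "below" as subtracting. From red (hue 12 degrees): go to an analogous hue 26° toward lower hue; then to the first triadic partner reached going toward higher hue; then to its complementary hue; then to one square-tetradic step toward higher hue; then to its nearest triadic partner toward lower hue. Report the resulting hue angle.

256°

12 − 26 = -14 → -14 + 360 = 346°   (analog 26° ↓)
346 + 120 = 466 → 466 − 360 = 106°   (triadic ↑)
106 + 180 = 286°   (complement)
286 + 90 = 376 → 376 − 360 = 16°   (square ↑)
16 − 120 = -104 → -104 + 360 = 256°   (triadic ↓)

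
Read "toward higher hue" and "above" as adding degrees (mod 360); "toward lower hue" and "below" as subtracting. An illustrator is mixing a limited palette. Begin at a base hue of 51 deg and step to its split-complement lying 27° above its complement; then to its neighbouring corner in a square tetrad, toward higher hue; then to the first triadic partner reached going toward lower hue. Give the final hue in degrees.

228°

51 + 207 = 258°   (split-comp 27° ↑)
258 + 90 = 348°   (square ↑)
348 − 120 = 228°   (triadic ↓)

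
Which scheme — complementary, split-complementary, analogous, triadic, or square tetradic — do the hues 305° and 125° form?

complementary

Sort the hues: 125°, 305°.
Successive gaps around the wheel: 180°, 180°.
Two hues 180° apart are complementary.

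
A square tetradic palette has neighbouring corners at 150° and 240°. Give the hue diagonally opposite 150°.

330°

A square tetradic scheme places four hues 90° apart; opposite corners are 180° apart.
150 + 180 = 330°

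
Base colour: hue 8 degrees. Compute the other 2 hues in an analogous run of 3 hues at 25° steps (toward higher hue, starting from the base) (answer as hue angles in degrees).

33° and 58°

Analogous hues sit every 25° along the wheel.
8 + 25 = 33°
8 + 50 = 58°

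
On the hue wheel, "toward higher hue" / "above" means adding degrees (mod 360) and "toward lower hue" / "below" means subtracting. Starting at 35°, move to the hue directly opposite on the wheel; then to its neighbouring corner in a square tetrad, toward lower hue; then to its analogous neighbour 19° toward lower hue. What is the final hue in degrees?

+180° (complement): 35 + 180 = 215°
−90° (square ↓): 215 − 90 = 125°
−19° (analog 19° ↓): 125 − 19 = 106°

106°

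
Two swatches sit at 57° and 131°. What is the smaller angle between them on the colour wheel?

|57 − 131| = 74.
74 ≤ 180, so the shorter arc is 74°.

74°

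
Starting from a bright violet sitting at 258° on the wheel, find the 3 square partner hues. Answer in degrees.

348°, 78° and 168°

A square tetradic scheme places four hues every 90°.
258 + 90 = 348°
258 + 180 = 438 → 438 − 360 = 78°
258 + 270 = 528 → 528 − 360 = 168°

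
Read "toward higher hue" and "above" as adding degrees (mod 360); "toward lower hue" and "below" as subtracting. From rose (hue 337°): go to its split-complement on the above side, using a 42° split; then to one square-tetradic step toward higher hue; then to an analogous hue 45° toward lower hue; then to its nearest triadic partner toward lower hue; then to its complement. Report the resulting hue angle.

split-comp 42° ↑ +222°: 337 + 222 = 559 → 559 − 360 = 199°
square ↑ +90°: 199 + 90 = 289°
analog 45° ↓ −45°: 289 − 45 = 244°
triadic ↓ −120°: 244 − 120 = 124°
complement +180°: 124 + 180 = 304°

304°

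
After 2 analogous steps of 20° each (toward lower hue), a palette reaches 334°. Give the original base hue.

14°

2 steps of 20° (toward lower hue) give a net shift of −40°.
Start = end − shift: 334 + 40 = 374 → 374 − 360 = 14°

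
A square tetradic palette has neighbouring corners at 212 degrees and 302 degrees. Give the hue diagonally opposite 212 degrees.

32°

A square tetradic scheme places four hues 90° apart; opposite corners are 180° apart.
212 + 180 = 392 → 392 − 360 = 32°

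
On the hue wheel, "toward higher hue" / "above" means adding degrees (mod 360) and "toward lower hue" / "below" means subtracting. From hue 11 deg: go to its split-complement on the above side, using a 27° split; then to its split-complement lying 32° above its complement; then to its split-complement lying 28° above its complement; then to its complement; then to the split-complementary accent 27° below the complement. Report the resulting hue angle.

split-comp 27° ↑ +207°: 11 + 207 = 218°
split-comp 32° ↑ +212°: 218 + 212 = 430 → 430 − 360 = 70°
split-comp 28° ↑ +208°: 70 + 208 = 278°
complement +180°: 278 + 180 = 458 → 458 − 360 = 98°
split-comp 27° ↓ +153°: 98 + 153 = 251°

251°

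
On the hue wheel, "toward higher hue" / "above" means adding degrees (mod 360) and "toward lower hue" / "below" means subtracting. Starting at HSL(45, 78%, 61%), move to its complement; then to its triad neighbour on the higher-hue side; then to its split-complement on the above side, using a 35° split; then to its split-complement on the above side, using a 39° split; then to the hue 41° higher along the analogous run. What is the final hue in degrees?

100°

45 + 180 = 225°   (complement)
225 + 120 = 345°   (triadic ↑)
345 + 215 = 560 → 560 − 360 = 200°   (split-comp 35° ↑)
200 + 219 = 419 → 419 − 360 = 59°   (split-comp 39° ↑)
59 + 41 = 100°   (analog 41° ↑)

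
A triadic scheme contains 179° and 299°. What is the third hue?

59°

A triad spaces three hues 120° apart.
The full set is {59°, 179°, 299°}.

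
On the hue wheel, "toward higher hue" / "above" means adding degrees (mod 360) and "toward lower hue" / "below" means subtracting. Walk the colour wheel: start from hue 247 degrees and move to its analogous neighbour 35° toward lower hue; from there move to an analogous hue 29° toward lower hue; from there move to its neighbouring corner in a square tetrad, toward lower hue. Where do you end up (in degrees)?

analog 35° ↓ −35°: 247 − 35 = 212°
analog 29° ↓ −29°: 212 − 29 = 183°
square ↓ −90°: 183 − 90 = 93°

93°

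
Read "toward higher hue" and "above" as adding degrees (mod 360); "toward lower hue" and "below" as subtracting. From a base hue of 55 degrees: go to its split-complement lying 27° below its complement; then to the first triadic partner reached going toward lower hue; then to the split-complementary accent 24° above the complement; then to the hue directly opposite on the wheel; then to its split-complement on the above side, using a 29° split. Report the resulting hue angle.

+153° (split-comp 27° ↓): 55 + 153 = 208°
−120° (triadic ↓): 208 − 120 = 88°
+204° (split-comp 24° ↑): 88 + 204 = 292°
+180° (complement): 292 + 180 = 472 → 472 − 360 = 112°
+209° (split-comp 29° ↑): 112 + 209 = 321°

321°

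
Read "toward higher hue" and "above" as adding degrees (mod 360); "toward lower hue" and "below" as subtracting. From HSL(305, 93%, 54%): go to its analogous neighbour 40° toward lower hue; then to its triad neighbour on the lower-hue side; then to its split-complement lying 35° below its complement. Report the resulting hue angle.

−40° (analog 40° ↓): 305 − 40 = 265°
−120° (triadic ↓): 265 − 120 = 145°
+145° (split-comp 35° ↓): 145 + 145 = 290°

290°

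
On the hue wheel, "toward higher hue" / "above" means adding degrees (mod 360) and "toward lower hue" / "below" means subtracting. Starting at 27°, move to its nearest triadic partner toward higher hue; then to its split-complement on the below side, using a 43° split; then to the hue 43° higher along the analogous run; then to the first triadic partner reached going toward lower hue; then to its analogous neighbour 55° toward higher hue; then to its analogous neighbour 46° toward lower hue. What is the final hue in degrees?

216°

+120° (triadic ↑): 27 + 120 = 147°
+137° (split-comp 43° ↓): 147 + 137 = 284°
+43° (analog 43° ↑): 284 + 43 = 327°
−120° (triadic ↓): 327 − 120 = 207°
+55° (analog 55° ↑): 207 + 55 = 262°
−46° (analog 46° ↓): 262 − 46 = 216°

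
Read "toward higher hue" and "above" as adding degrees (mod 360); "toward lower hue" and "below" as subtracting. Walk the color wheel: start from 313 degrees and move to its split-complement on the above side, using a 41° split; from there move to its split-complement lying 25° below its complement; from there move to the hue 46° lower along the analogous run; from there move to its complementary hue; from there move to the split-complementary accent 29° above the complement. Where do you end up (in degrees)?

312°

split-comp 41° ↑ +221°: 313 + 221 = 534 → 534 − 360 = 174°
split-comp 25° ↓ +155°: 174 + 155 = 329°
analog 46° ↓ −46°: 329 − 46 = 283°
complement +180°: 283 + 180 = 463 → 463 − 360 = 103°
split-comp 29° ↑ +209°: 103 + 209 = 312°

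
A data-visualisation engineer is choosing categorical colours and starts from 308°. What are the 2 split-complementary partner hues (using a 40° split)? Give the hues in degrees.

Split-complementary hues sit 40° either side of the complement.
Complement of 308°: 308 + 180 = 488 → 488 − 360 = 128°
128 − 40 = 88°
128 + 40 = 168°

88° and 168°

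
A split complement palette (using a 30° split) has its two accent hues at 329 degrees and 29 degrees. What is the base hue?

179°

The accents sit 30° either side of the complement, so the complement is their short-arc midpoint on the wheel.
Short-arc midpoint of 329° and 29°: 359°.
Base is 180° from the complement: 359 − 180 = 179°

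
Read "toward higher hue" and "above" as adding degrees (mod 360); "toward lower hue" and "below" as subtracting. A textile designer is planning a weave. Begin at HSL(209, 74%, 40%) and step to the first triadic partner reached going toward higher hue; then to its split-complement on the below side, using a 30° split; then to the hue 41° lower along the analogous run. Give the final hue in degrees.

78°

209 + 120 = 329°   (triadic ↑)
329 + 150 = 479 → 479 − 360 = 119°   (split-comp 30° ↓)
119 − 41 = 78°   (analog 41° ↓)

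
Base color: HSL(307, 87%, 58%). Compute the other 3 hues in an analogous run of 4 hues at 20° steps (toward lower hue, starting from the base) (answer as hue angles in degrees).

Analogous hues sit every 20° along the wheel.
307 − 20 = 287°
307 − 40 = 267°
307 − 60 = 247°

287°, 267° and 247°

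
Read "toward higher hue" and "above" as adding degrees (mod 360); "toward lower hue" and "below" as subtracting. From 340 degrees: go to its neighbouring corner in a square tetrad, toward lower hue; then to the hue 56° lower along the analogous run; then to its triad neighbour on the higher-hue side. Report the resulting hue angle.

square ↓ −90°: 340 − 90 = 250°
analog 56° ↓ −56°: 250 − 56 = 194°
triadic ↑ +120°: 194 + 120 = 314°

314°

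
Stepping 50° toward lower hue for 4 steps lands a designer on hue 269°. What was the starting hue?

109°

4 steps of 50° (toward lower hue) give a net shift of −200°.
Start = end − shift: 269 + 200 = 469 → 469 − 360 = 109°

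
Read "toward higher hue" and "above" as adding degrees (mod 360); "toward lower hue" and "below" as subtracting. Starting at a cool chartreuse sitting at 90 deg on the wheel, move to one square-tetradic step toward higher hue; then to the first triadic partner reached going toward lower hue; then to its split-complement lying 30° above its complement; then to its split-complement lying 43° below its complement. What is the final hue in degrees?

47°

+90° (square ↑): 90 + 90 = 180°
−120° (triadic ↓): 180 − 120 = 60°
+210° (split-comp 30° ↑): 60 + 210 = 270°
+137° (split-comp 43° ↓): 270 + 137 = 407 → 407 − 360 = 47°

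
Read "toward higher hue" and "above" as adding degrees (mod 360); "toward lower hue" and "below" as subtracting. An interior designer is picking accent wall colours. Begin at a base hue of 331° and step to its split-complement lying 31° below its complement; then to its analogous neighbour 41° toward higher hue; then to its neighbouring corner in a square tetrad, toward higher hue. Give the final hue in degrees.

331 + 149 = 480 → 480 − 360 = 120°   (split-comp 31° ↓)
120 + 41 = 161°   (analog 41° ↑)
161 + 90 = 251°   (square ↑)

251°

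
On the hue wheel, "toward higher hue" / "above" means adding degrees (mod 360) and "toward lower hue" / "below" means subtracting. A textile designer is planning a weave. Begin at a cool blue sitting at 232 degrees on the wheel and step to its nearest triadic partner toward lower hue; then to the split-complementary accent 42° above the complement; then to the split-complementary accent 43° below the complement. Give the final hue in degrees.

111°

triadic ↓ −120°: 232 − 120 = 112°
split-comp 42° ↑ +222°: 112 + 222 = 334°
split-comp 43° ↓ +137°: 334 + 137 = 471 → 471 − 360 = 111°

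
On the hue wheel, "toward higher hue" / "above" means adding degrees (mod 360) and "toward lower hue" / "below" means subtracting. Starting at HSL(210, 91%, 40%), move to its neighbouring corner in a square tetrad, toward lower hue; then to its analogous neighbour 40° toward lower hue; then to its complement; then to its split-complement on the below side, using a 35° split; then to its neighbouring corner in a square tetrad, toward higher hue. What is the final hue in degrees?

210 − 90 = 120°   (square ↓)
120 − 40 = 80°   (analog 40° ↓)
80 + 180 = 260°   (complement)
260 + 145 = 405 → 405 − 360 = 45°   (split-comp 35° ↓)
45 + 90 = 135°   (square ↑)

135°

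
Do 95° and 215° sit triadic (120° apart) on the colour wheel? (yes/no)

yes

Angular distance: |95 − 215| = 120 = 120°.
Triadic (120° apart) requires 120°.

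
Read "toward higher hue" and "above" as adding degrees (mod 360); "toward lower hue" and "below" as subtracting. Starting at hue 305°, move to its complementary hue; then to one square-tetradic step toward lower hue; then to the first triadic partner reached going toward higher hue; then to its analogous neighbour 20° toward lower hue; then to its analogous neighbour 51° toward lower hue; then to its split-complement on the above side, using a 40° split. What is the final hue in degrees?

305 + 180 = 485 → 485 − 360 = 125°   (complement)
125 − 90 = 35°   (square ↓)
35 + 120 = 155°   (triadic ↑)
155 − 20 = 135°   (analog 20° ↓)
135 − 51 = 84°   (analog 51° ↓)
84 + 220 = 304°   (split-comp 40° ↑)

304°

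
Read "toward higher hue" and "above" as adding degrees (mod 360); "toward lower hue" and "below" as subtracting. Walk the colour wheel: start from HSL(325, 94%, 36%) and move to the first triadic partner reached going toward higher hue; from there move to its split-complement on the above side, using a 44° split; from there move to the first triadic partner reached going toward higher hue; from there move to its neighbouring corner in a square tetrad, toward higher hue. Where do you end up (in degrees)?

triadic ↑ +120°: 325 + 120 = 445 → 445 − 360 = 85°
split-comp 44° ↑ +224°: 85 + 224 = 309°
triadic ↑ +120°: 309 + 120 = 429 → 429 − 360 = 69°
square ↑ +90°: 69 + 90 = 159°

159°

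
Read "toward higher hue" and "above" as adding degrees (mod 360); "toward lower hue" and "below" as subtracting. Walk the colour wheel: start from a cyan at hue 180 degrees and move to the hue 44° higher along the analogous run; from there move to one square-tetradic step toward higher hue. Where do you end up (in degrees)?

180 + 44 = 224°   (analog 44° ↑)
224 + 90 = 314°   (square ↑)

314°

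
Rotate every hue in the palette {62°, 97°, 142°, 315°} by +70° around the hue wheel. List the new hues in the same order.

132°, 167°, 212°, 25°

62 + 70 = 132°
97 + 70 = 167°
142 + 70 = 212°
315 + 70 = 385 → 385 − 360 = 25°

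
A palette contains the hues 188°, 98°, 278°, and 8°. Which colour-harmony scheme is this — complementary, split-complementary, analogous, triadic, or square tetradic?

Sort the hues: 8°, 98°, 188°, 278°.
Successive gaps around the wheel: 90°, 90°, 90°, 90°.
Four hues every 90° form a square tetradic scheme.

square tetradic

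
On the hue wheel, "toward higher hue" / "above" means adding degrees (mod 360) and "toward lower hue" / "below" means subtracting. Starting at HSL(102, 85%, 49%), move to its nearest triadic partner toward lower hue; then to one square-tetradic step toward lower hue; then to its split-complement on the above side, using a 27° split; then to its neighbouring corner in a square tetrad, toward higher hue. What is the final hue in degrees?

triadic ↓ −120°: 102 − 120 = -18 → -18 + 360 = 342°
square ↓ −90°: 342 − 90 = 252°
split-comp 27° ↑ +207°: 252 + 207 = 459 → 459 − 360 = 99°
square ↑ +90°: 99 + 90 = 189°

189°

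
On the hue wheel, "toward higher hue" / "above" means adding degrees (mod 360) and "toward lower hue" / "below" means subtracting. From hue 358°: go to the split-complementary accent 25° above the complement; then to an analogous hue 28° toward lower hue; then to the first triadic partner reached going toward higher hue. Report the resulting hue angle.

358 + 205 = 563 → 563 − 360 = 203°   (split-comp 25° ↑)
203 − 28 = 175°   (analog 28° ↓)
175 + 120 = 295°   (triadic ↑)

295°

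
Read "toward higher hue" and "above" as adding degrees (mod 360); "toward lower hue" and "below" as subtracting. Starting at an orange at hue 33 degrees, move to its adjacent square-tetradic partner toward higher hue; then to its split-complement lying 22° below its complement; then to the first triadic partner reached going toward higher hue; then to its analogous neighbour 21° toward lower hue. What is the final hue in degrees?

20°

+90° (square ↑): 33 + 90 = 123°
+158° (split-comp 22° ↓): 123 + 158 = 281°
+120° (triadic ↑): 281 + 120 = 401 → 401 − 360 = 41°
−21° (analog 21° ↓): 41 − 21 = 20°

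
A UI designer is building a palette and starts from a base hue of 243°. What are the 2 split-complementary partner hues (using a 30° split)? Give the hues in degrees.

Complement of 243°: 243 + 180 = 423 → 423 − 360 = 63°
63 − 30 = 33°
63 + 30 = 93°

33° and 93°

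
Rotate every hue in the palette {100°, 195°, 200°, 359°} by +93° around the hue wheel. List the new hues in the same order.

193°, 288°, 293°, 92°

100 + 93 = 193°
195 + 93 = 288°
200 + 93 = 293°
359 + 93 = 452 → 452 − 360 = 92°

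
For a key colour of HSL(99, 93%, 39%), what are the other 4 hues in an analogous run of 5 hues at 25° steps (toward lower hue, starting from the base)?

74°, 49°, 24° and 359°

99 − 25 = 74°
99 − 50 = 49°
99 − 75 = 24°
99 − 100 = -1 → -1 + 360 = 359°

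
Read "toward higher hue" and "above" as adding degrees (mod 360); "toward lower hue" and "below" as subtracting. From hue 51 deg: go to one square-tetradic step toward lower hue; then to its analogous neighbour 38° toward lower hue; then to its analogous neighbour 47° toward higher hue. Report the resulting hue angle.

51 − 90 = -39 → -39 + 360 = 321°   (square ↓)
321 − 38 = 283°   (analog 38° ↓)
283 + 47 = 330°   (analog 47° ↑)

330°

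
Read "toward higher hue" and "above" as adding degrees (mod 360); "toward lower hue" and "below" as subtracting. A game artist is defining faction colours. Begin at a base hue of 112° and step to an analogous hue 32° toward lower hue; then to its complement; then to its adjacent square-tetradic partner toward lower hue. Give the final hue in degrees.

170°

analog 32° ↓ −32°: 112 − 32 = 80°
complement +180°: 80 + 180 = 260°
square ↓ −90°: 260 − 90 = 170°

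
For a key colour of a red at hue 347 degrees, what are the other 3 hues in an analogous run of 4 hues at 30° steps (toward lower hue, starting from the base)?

317°, 287°, 257°

Analogous hues sit every 30° along the wheel.
347 − 30 = 317°
347 − 60 = 287°
347 − 90 = 257°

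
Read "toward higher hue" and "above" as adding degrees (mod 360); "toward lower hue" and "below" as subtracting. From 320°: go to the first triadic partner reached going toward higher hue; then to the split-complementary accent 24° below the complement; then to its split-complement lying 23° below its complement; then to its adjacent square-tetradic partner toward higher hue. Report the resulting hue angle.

320 + 120 = 440 → 440 − 360 = 80°   (triadic ↑)
80 + 156 = 236°   (split-comp 24° ↓)
236 + 157 = 393 → 393 − 360 = 33°   (split-comp 23° ↓)
33 + 90 = 123°   (square ↑)

123°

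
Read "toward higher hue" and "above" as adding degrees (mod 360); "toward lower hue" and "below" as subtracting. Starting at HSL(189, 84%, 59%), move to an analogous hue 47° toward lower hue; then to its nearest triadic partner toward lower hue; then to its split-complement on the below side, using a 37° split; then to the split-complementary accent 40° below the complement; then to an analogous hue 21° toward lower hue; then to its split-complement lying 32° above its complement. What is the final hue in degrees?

analog 47° ↓ −47°: 189 − 47 = 142°
triadic ↓ −120°: 142 − 120 = 22°
split-comp 37° ↓ +143°: 22 + 143 = 165°
split-comp 40° ↓ +140°: 165 + 140 = 305°
analog 21° ↓ −21°: 305 − 21 = 284°
split-comp 32° ↑ +212°: 284 + 212 = 496 → 496 − 360 = 136°

136°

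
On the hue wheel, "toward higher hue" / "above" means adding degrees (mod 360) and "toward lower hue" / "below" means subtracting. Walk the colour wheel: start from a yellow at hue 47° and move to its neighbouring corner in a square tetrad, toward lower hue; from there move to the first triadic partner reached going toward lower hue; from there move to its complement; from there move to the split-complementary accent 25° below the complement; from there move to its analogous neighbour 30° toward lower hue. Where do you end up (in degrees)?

−90° (square ↓): 47 − 90 = -43 → -43 + 360 = 317°
−120° (triadic ↓): 317 − 120 = 197°
+180° (complement): 197 + 180 = 377 → 377 − 360 = 17°
+155° (split-comp 25° ↓): 17 + 155 = 172°
−30° (analog 30° ↓): 172 − 30 = 142°

142°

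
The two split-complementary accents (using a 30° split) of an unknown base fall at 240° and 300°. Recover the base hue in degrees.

90°

The accents sit 30° either side of the complement, so the complement is their short-arc midpoint on the wheel.
Short-arc midpoint of 240° and 300°: 270°.
Base is 180° from the complement: 270 − 180 = 90°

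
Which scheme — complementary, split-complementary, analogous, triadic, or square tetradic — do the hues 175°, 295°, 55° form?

triadic

Sort the hues: 55°, 175°, 295°.
Successive gaps around the wheel: 120°, 120°, 120°.
Three hues equally spaced 120° apart form a triad.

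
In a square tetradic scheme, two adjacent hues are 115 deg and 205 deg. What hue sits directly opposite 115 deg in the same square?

A square tetradic scheme places four hues 90° apart; opposite corners are 180° apart.
115 + 180 = 295°

295°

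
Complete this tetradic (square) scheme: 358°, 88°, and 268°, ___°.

178°

A square tetradic scheme places four hues every 90°.
The full set through 88° is {88°, 178°, 268°, 358°}.
Given {88°, 268°, 358°}, the missing hue is 178°.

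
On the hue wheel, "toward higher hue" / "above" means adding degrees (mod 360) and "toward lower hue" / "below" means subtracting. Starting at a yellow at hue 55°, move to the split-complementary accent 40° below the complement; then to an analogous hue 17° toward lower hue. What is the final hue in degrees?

+140° (split-comp 40° ↓): 55 + 140 = 195°
−17° (analog 17° ↓): 195 − 17 = 178°

178°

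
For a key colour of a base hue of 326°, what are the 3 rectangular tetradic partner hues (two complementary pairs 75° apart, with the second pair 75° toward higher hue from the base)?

41°, 146°, 221°

A rectangular tetradic uses two complementary pairs 75° apart: offsets 0°, 75°, 180°, 255°.
326 + 75 = 401 → 401 − 360 = 41°
326 + 180 = 506 → 506 − 360 = 146°
326 + 255 = 581 → 581 − 360 = 221°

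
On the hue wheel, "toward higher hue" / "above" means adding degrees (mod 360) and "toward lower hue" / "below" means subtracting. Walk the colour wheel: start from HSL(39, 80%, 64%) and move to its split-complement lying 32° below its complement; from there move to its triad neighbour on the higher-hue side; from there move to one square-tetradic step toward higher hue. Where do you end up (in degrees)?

37°

39 + 148 = 187°   (split-comp 32° ↓)
187 + 120 = 307°   (triadic ↑)
307 + 90 = 397 → 397 − 360 = 37°   (square ↑)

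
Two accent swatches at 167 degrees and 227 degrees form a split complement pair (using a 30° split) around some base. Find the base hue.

17°

The accents sit 30° either side of the complement, so the complement is their short-arc midpoint on the wheel.
Short-arc midpoint of 167° and 227°: 197°.
Base is 180° from the complement: 197 − 180 = 17°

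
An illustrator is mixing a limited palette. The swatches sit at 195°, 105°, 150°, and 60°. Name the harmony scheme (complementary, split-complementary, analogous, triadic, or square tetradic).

analogous

Sort the hues: 60°, 105°, 150°, 195°.
Successive gaps around the wheel: 45°, 45°, 45°, 225°.
A run of hues at equal small steps (45°) with one large closing gap is an analogous group.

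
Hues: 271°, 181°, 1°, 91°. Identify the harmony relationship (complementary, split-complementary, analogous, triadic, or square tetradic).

square tetradic

Sort the hues: 1°, 91°, 181°, 271°.
Successive gaps around the wheel: 90°, 90°, 90°, 90°.
Four hues every 90° form a square tetradic scheme.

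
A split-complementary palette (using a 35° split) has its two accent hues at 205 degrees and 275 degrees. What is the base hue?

The accents sit 35° either side of the complement, so the complement is their short-arc midpoint on the wheel.
Short-arc midpoint of 205° and 275°: 240°.
Base is 180° from the complement: 240 − 180 = 60°

60°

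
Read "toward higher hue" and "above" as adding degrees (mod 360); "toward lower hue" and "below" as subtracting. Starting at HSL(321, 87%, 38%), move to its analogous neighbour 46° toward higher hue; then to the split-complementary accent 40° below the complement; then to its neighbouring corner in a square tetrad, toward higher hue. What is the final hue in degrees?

237°

321 + 46 = 367 → 367 − 360 = 7°   (analog 46° ↑)
7 + 140 = 147°   (split-comp 40° ↓)
147 + 90 = 237°   (square ↑)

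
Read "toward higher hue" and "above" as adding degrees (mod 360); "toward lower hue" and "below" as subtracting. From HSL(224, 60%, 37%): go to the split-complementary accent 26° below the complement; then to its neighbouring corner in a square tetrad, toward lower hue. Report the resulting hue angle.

224 + 154 = 378 → 378 − 360 = 18°   (split-comp 26° ↓)
18 − 90 = -72 → -72 + 360 = 288°   (square ↓)

288°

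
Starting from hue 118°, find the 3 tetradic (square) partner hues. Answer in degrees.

A square tetradic scheme places four hues every 90°.
118 + 90 = 208°
118 + 180 = 298°
118 + 270 = 388 → 388 − 360 = 28°

208°, 298°, and 28°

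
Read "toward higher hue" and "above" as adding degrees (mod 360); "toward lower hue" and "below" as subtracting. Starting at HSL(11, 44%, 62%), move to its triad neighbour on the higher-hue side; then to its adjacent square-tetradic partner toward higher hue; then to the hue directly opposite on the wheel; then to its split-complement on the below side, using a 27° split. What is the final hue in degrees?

11 + 120 = 131°   (triadic ↑)
131 + 90 = 221°   (square ↑)
221 + 180 = 401 → 401 − 360 = 41°   (complement)
41 + 153 = 194°   (split-comp 27° ↓)

194°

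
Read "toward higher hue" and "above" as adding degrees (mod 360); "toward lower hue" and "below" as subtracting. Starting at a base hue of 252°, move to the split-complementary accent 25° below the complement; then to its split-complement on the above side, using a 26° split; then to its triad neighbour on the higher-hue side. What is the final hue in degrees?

13°

252 + 155 = 407 → 407 − 360 = 47°   (split-comp 25° ↓)
47 + 206 = 253°   (split-comp 26° ↑)
253 + 120 = 373 → 373 − 360 = 13°   (triadic ↑)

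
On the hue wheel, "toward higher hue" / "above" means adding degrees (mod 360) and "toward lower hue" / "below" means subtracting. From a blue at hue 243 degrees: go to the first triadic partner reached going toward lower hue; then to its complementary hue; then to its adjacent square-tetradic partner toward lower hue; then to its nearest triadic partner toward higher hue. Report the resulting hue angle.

333°

243 − 120 = 123°   (triadic ↓)
123 + 180 = 303°   (complement)
303 − 90 = 213°   (square ↓)
213 + 120 = 333°   (triadic ↑)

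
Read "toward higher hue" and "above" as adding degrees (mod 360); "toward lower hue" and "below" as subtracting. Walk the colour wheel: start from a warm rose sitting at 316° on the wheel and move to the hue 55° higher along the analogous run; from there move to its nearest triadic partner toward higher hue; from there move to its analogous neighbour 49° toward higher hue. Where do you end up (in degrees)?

+55° (analog 55° ↑): 316 + 55 = 371 → 371 − 360 = 11°
+120° (triadic ↑): 11 + 120 = 131°
+49° (analog 49° ↑): 131 + 49 = 180°

180°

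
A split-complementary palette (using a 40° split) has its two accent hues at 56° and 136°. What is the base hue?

The accents sit 40° either side of the complement, so the complement is their short-arc midpoint on the wheel.
Short-arc midpoint of 56° and 136°: 96°.
Base is 180° from the complement: 96 − 180 = -84 → -84 + 360 = 276°

276°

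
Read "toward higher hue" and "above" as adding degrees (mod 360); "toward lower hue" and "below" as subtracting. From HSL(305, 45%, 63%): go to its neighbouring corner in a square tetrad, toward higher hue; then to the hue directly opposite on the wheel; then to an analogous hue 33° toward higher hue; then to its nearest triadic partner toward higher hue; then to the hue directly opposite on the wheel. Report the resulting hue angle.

188°

+90° (square ↑): 305 + 90 = 395 → 395 − 360 = 35°
+180° (complement): 35 + 180 = 215°
+33° (analog 33° ↑): 215 + 33 = 248°
+120° (triadic ↑): 248 + 120 = 368 → 368 − 360 = 8°
+180° (complement): 8 + 180 = 188°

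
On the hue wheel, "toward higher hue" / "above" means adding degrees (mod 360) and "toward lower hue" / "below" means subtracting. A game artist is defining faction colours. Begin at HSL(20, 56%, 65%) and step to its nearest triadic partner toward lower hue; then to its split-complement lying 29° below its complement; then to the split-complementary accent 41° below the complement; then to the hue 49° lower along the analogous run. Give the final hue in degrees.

20 − 120 = -100 → -100 + 360 = 260°   (triadic ↓)
260 + 151 = 411 → 411 − 360 = 51°   (split-comp 29° ↓)
51 + 139 = 190°   (split-comp 41° ↓)
190 − 49 = 141°   (analog 49° ↓)

141°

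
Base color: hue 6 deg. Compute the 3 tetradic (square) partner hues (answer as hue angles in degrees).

A square tetradic scheme places four hues every 90°.
6 + 90 = 96°
6 + 180 = 186°
6 + 270 = 276°

96°, 186°, 276°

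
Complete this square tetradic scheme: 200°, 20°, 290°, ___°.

110°

A square tetradic scheme places four hues every 90°.
The full set through 20° is {20°, 110°, 200°, 290°}.
Given {20°, 200°, 290°}, the missing hue is 110°.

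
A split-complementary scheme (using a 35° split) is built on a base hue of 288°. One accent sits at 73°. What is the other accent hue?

143°

Split-complementary hues sit 35° either side of the complement.
Complement of the base 288°: 288 + 180 = 468 → 468 − 360 = 108°
The given accent 73° is 35° one side of 108°; the other accent sits 35° the other side: 108 + 35 = 143°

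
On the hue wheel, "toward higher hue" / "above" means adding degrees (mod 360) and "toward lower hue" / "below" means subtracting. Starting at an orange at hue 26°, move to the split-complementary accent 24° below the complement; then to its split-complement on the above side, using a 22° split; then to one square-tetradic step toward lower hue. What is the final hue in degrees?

26 + 156 = 182°   (split-comp 24° ↓)
182 + 202 = 384 → 384 − 360 = 24°   (split-comp 22° ↑)
24 − 90 = -66 → -66 + 360 = 294°   (square ↓)

294°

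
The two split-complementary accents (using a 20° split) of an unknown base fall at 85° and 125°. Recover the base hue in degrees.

The accents sit 20° either side of the complement, so the complement is their short-arc midpoint on the wheel.
Short-arc midpoint of 85° and 125°: 105°.
Base is 180° from the complement: 105 − 180 = -75 → -75 + 360 = 285°

285°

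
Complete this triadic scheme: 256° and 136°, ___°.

16°

A triad places three hues 120° apart.
The full set through 136° is {16°, 136°, 256°}.
Given {136°, 256°}, the missing hue is 16°.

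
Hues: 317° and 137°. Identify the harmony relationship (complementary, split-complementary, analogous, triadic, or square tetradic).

Sort the hues: 137°, 317°.
Successive gaps around the wheel: 180°, 180°.
Two hues 180° apart are complementary.

complementary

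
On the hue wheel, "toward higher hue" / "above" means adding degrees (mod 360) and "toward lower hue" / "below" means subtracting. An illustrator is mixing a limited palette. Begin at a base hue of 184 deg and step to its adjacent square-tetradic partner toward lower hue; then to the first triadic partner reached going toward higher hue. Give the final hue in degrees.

−90° (square ↓): 184 − 90 = 94°
+120° (triadic ↑): 94 + 120 = 214°

214°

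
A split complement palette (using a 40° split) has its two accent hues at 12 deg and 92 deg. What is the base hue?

232°

The accents sit 40° either side of the complement, so the complement is their short-arc midpoint on the wheel.
Short-arc midpoint of 12° and 92°: 52°.
Base is 180° from the complement: 52 − 180 = -128 → -128 + 360 = 232°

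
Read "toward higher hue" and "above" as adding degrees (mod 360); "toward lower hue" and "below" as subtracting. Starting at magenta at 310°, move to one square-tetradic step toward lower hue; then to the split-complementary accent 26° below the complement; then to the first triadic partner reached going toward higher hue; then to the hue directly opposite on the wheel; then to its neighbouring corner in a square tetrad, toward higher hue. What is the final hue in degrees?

44°

−90° (square ↓): 310 − 90 = 220°
+154° (split-comp 26° ↓): 220 + 154 = 374 → 374 − 360 = 14°
+120° (triadic ↑): 14 + 120 = 134°
+180° (complement): 134 + 180 = 314°
+90° (square ↑): 314 + 90 = 404 → 404 − 360 = 44°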